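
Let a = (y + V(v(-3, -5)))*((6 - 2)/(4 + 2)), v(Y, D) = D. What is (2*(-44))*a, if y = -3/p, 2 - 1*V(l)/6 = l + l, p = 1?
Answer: -4048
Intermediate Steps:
V(l) = 12 - 12*l (V(l) = 12 - 6*(l + l) = 12 - 12*l)
y = -3 (y = -3/1 = -3*1 = -3)
a = 46 (a = (-3 + (12 - 12*(-5)))*((6 - 2)/(4 + 2)) = (-3 + (12 + 60))*(4/6) = (-3 + 72)*(4*(1/6)) = 69*(2/3) = 46)
(2*(-44))*a = (2*(-44))*46 = -88*46 = -4048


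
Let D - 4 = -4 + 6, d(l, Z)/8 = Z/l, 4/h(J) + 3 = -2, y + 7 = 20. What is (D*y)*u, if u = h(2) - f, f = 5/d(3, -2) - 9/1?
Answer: 28509/40 ≈ 712.72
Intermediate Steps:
y = 13 (y = -7 + 20 = 13)
h(J) = -⅘ (h(J) = 4/(-3 - 2) = 4/(-5) = 4*(-⅕) = -⅘)
d(l, Z) = 8*Z/l (d(l, Z) = 8*(Z/l) = 8*Z/l)
f = -159/16 (f = 5/((8*(-2)/3)) - 9/1 = 5/((8*(-2)*(⅓))) - 9*1 = 5/(-16/3) - 9 = 5*(-3/16) - 9 = -15/16 - 9 = -159/16 ≈ -9.9375)
D = 6 (D = 4 + (-4 + 6) = 4 + 2 = 6)
u = 731/80 (u = -⅘ - 1*(-159/16) = -⅘ + 159/16 = 731/80 ≈ 9.1375)
(D*y)*u = (6*13)*(731/80) = 78*(731/80) = 28509/40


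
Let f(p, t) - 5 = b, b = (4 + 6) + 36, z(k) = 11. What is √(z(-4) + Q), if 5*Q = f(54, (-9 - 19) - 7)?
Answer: √530/5 ≈ 4.6043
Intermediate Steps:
b = 46 (b = 10 + 36 = 46)
f(p, t) = 51 (f(p, t) = 5 + 46 = 51)
Q = 51/5 (Q = (⅕)*51 = 51/5 ≈ 10.200)
√(z(-4) + Q) = √(11 + 51/5) = √(106/5) = √530/5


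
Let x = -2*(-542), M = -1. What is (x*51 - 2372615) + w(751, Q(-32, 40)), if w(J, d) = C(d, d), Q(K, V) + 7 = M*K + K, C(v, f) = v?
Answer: -2317338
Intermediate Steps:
Q(K, V) = -7 (Q(K, V) = -7 + (-K + K) = -7 + 0 = -7)
x = 1084
w(J, d) = d
(x*51 - 2372615) + w(751, Q(-32, 40)) = (1084*51 - 2372615) - 7 = (55284 - 2372615) - 7 = -2317331 - 7 = -2317338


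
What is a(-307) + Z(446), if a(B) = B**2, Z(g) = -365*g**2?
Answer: -72510091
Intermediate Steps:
a(-307) + Z(446) = (-307)**2 - 365*446**2 = 94249 - 365*198916 = 94249 - 72604340 = -72510091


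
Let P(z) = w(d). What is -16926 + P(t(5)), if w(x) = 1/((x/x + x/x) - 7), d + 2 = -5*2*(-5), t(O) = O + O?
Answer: -84631/5 ≈ -16926.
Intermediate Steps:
t(O) = 2*O
d = 48 (d = -2 - 5*2*(-5) = -2 - 10*(-5) = -2 + 50 = 48)
w(x) = -⅕ (w(x) = 1/((1 + 1) - 7) = 1/(2 - 7) = 1/(-5) = -⅕)
P(z) = -⅕
-16926 + P(t(5)) = -16926 - ⅕ = -84631/5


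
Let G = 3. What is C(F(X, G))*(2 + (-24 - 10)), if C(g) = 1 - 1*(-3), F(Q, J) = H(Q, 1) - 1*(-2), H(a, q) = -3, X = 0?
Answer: -128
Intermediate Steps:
F(Q, J) = -1 (F(Q, J) = -3 - 1*(-2) = -3 + 2 = -1)
C(g) = 4 (C(g) = 1 + 3 = 4)
C(F(X, G))*(2 + (-24 - 10)) = 4*(2 + (-24 - 10)) = 4*(2 - 34) = 4*(-32) = -128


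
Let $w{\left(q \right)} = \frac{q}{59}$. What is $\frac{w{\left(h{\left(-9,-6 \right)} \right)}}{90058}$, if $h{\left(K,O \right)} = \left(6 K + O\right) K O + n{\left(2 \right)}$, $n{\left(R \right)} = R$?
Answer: $- \frac{1619}{2656711} \approx -0.0006094$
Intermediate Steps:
$h{\left(K,O \right)} = 2 + K O \left(O + 6 K\right)$ ($h{\left(K,O \right)} = \left(6 K + O\right) K O + 2 = \left(O + 6 K\right) K O + 2 = K \left(O + 6 K\right) O + 2 = K O \left(O + 6 K\right) + 2 = 2 + K O \left(O + 6 K\right)$)
$w{\left(q \right)} = \frac{q}{59}$ ($w{\left(q \right)} = q \frac{1}{59} = \frac{q}{59}$)
$\frac{w{\left(h{\left(-9,-6 \right)} \right)}}{90058} = \frac{\frac{1}{59} \left(2 - 9 \left(-6\right)^{2} + 6 \left(-6\right) \left(-9\right)^{2}\right)}{90058} = \frac{2 - 324 + 6 \left(-6\right) 81}{59} \cdot \frac{1}{90058} = \frac{2 - 324 - 2916}{59} \cdot \frac{1}{90058} = \frac{1}{59} \left(-3238\right) \frac{1}{90058} = \left(- \frac{3238}{59}\right) \frac{1}{90058} = - \frac{1619}{2656711}$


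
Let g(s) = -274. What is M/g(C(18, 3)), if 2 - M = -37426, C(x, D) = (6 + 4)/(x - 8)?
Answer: -18714/137 ≈ -136.60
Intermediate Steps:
C(x, D) = 10/(-8 + x)
M = 37428 (M = 2 - 1*(-37426) = 2 + 37426 = 37428)
M/g(C(18, 3)) = 37428/(-274) = 37428*(-1/274) = -18714/137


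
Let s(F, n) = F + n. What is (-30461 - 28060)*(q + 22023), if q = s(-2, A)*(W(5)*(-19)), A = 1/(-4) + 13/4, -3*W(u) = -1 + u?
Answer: -1290290515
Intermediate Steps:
W(u) = ⅓ - u/3 (W(u) = -(-1 + u)/3 = ⅓ - u/3)
A = 3 (A = 1*(-¼) + 13*(¼) = -¼ + 13/4 = 3)
q = 76/3 (q = (-2 + 3)*((⅓ - ⅓*5)*(-19)) = 1*((⅓ - 5/3)*(-19)) = 1*(-4/3*(-19)) = 1*(76/3) = 76/3 ≈ 25.333)
(-30461 - 28060)*(q + 22023) = (-30461 - 28060)*(76/3 + 22023) = -58521*66145/3 = -1290290515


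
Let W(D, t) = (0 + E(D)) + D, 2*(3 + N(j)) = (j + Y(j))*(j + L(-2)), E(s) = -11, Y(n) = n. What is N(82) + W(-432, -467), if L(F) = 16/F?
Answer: 5622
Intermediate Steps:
N(j) = -3 + j*(-8 + j) (N(j) = -3 + ((j + j)*(j + 16/(-2)))/2 = -3 + ((2*j)*(j + 16*(-½)))/2 = -3 + ((2*j)*(j - 8))/2 = -3 + ((2*j)*(-8 + j))/2 = -3 + (2*j*(-8 + j))/2 = -3 + j*(-8 + j))
W(D, t) = -11 + D (W(D, t) = (0 - 11) + D = -11 + D)
N(82) + W(-432, -467) = (-3 + 82² - 8*82) + (-11 - 432) = (-3 + 6724 - 656) - 443 = 6065 - 443 = 5622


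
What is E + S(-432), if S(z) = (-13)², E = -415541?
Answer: -415372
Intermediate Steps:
S(z) = 169
E + S(-432) = -415541 + 169 = -415372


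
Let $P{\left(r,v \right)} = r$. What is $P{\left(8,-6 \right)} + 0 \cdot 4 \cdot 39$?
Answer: $8$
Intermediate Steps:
$P{\left(8,-6 \right)} + 0 \cdot 4 \cdot 39 = 8 + 0 \cdot 4 \cdot 39 = 8 + 0 \cdot 39 = 8 + 0 = 8$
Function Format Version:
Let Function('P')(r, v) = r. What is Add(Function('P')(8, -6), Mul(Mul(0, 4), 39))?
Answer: 8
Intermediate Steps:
Add(Function('P')(8, -6), Mul(Mul(0, 4), 39)) = Add(8, Mul(Mul(0, 4), 39)) = Add(8, Mul(0, 39)) = Add(8, 0) = 8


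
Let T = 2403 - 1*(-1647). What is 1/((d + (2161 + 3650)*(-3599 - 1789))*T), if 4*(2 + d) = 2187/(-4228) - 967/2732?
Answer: -721931/91543857196540500 ≈ -7.8862e-12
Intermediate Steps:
T = 4050 (T = 2403 + 1647 = 4050)
d = -1601102/721931 (d = -2 + (2187/(-4228) - 967/2732)/4 = -2 + (2187*(-1/4228) - 967*1/2732)/4 = -2 + (-2187/4228 - 967/2732)/4 = -2 + (1/4)*(-628960/721931) = -2 - 157240/721931 = -1601102/721931 ≈ -2.2178)
1/((d + (2161 + 3650)*(-3599 - 1789))*T) = 1/((-1601102/721931 + (2161 + 3650)*(-3599 - 1789))*4050) = (1/4050)/(-1601102/721931 + 5811*(-5388)) = (1/4050)/(-1601102/721931 - 31309668) = (1/4050)/(-22603421530010/721931) = -721931/22603421530010*1/4050 = -721931/91543857196540500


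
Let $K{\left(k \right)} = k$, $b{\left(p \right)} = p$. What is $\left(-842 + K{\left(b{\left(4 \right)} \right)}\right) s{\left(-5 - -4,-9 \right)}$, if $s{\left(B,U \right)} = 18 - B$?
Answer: $-15922$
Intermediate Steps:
$\left(-842 + K{\left(b{\left(4 \right)} \right)}\right) s{\left(-5 - -4,-9 \right)} = \left(-842 + 4\right) \left(18 - \left(-5 - -4\right)\right) = - 838 \left(18 - \left(-5 + 4\right)\right) = - 838 \left(18 - -1\right) = - 838 \left(18 + 1\right) = \left(-838\right) 19 = -15922$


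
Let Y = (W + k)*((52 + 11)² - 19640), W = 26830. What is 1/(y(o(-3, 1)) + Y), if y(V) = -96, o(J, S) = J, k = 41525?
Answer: -1/1071191301 ≈ -9.3354e-10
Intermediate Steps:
Y = -1071191205 (Y = (26830 + 41525)*((52 + 11)² - 19640) = 68355*(63² - 19640) = 68355*(3969 - 19640) = 68355*(-15671) = -1071191205)
1/(y(o(-3, 1)) + Y) = 1/(-96 - 1071191205) = 1/(-1071191301) = -1/1071191301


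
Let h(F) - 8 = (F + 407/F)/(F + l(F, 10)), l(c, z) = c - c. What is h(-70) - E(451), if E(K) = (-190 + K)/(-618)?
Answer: 4797371/504700 ≈ 9.5054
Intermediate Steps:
l(c, z) = 0
E(K) = 95/309 - K/618 (E(K) = (-190 + K)*(-1/618) = 95/309 - K/618)
h(F) = 8 + (F + 407/F)/F (h(F) = 8 + (F + 407/F)/(F + 0) = 8 + (F + 407/F)/F)
h(-70) - E(451) = (9 + 407/(-70)²) - (95/309 - 1/618*451) = (9 + 407*(1/4900)) - (95/309 - 451/618) = (9 + 407/4900) - 1*(-87/206) = 44507/4900 + 87/206 = 4797371/504700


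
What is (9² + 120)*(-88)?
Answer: -17688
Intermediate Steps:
(9² + 120)*(-88) = (81 + 120)*(-88) = 201*(-88) = -17688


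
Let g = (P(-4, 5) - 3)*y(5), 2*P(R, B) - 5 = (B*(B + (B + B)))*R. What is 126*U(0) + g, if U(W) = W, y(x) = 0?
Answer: 0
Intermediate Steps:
P(R, B) = 5/2 + 3*R*B**2/2 (P(R, B) = 5/2 + ((B*(B + (B + B)))*R)/2 = 5/2 + ((B*(B + 2*B))*R)/2 = 5/2 + ((B*(3*B))*R)/2 = 5/2 + ((3*B**2)*R)/2 = 5/2 + (3*R*B**2)/2 = 5/2 + 3*R*B**2/2)
g = 0 (g = ((5/2 + (3/2)*(-4)*5**2) - 3)*0 = ((5/2 + (3/2)*(-4)*25) - 3)*0 = ((5/2 - 150) - 3)*0 = (-295/2 - 3)*0 = -301/2*0 = 0)
126*U(0) + g = 126*0 + 0 = 0 + 0 = 0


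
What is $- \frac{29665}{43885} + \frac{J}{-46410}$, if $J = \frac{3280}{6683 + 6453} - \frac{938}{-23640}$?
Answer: $- \frac{2672086767360373}{3952922506205400} \approx -0.67598$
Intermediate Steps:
$J = \frac{2808149}{9704220}$ ($J = \frac{3280}{13136} - - \frac{469}{11820} = 3280 \cdot \frac{1}{13136} + \frac{469}{11820} = \frac{205}{821} + \frac{469}{11820} = \frac{2808149}{9704220} \approx 0.28937$)
$- \frac{29665}{43885} + \frac{J}{-46410} = - \frac{29665}{43885} + \frac{2808149}{9704220 \left(-46410\right)} = \left(-29665\right) \frac{1}{43885} + \frac{2808149}{9704220} \left(- \frac{1}{46410}\right) = - \frac{5933}{8777} - \frac{2808149}{450372850200} = - \frac{2672086767360373}{3952922506205400}$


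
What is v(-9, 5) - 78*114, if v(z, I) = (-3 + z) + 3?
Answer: -8901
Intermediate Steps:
v(z, I) = z
v(-9, 5) - 78*114 = -9 - 78*114 = -9 - 8892 = -8901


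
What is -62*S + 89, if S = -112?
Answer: 7033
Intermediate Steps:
-62*S + 89 = -62*(-112) + 89 = 6944 + 89 = 7033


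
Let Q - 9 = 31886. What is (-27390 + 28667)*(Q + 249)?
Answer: 41047888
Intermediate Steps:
Q = 31895 (Q = 9 + 31886 = 31895)
(-27390 + 28667)*(Q + 249) = (-27390 + 28667)*(31895 + 249) = 1277*32144 = 41047888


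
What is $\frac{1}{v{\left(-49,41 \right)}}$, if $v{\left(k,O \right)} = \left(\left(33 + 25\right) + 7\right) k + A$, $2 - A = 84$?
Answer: $- \frac{1}{3267} \approx -0.00030609$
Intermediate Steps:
$A = -82$ ($A = 2 - 84 = -82$)
$v{\left(k,O \right)} = -82 + 65 k$ ($v{\left(k,O \right)} = \left(\left(33 + 25\right) + 7\right) k - 82 = \left(58 + 7\right) k - 82 = 65 k - 82 = -82 + 65 k$)
$\frac{1}{v{\left(-49,41 \right)}} = \frac{1}{-82 + 65 \left(-49\right)} = \frac{1}{-82 - 3185} = \frac{1}{-3267} = - \frac{1}{3267}$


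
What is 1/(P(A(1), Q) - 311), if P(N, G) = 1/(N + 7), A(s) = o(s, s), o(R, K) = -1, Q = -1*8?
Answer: -6/1865 ≈ -0.0032172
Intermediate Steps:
Q = -8
A(s) = -1
P(N, G) = 1/(7 + N)
1/(P(A(1), Q) - 311) = 1/(1/(7 - 1) - 311) = 1/(1/6 - 311) = 1/(⅙ - 311) = 1/(-1865/6) = -6/1865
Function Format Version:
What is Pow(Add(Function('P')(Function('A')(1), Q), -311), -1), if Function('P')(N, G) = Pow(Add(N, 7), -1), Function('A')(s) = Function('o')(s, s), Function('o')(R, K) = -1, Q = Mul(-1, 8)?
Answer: Rational(-6, 1865) ≈ -0.0032172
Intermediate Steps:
Q = -8
Function('A')(s) = -1
Function('P')(N, G) = Pow(Add(7, N), -1)
Pow(Add(Function('P')(Function('A')(1), Q), -311), -1) = Pow(Add(Pow(Add(7, -1), -1), -311), -1) = Pow(Add(Pow(6, -1), -311), -1) = Pow(Add(Rational(1, 6), -311), -1) = Pow(Rational(-1865, 6), -1) = Rational(-6, 1865)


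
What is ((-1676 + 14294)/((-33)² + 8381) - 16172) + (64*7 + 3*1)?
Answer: -74432626/4735 ≈ -15720.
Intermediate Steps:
((-1676 + 14294)/((-33)² + 8381) - 16172) + (64*7 + 3*1) = (12618/(1089 + 8381) - 16172) + (448 + 3) = (12618/9470 - 16172) + 451 = (12618*(1/9470) - 16172) + 451 = (6309/4735 - 16172) + 451 = -76568111/4735 + 451 = -74432626/4735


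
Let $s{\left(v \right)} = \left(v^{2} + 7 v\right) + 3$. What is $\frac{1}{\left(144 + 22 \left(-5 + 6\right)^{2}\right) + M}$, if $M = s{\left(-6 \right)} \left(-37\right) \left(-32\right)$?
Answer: $- \frac{1}{3386} \approx -0.00029533$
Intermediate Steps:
$s{\left(v \right)} = 3 + v^{2} + 7 v$
$M = -3552$ ($M = \left(3 + \left(-6\right)^{2} + 7 \left(-6\right)\right) \left(-37\right) \left(-32\right) = \left(3 + 36 - 42\right) \left(-37\right) \left(-32\right) = \left(-3\right) \left(-37\right) \left(-32\right) = 111 \left(-32\right) = -3552$)
$\frac{1}{\left(144 + 22 \left(-5 + 6\right)^{2}\right) + M} = \frac{1}{\left(144 + 22 \left(-5 + 6\right)^{2}\right) - 3552} = \frac{1}{\left(144 + 22 \cdot 1^{2}\right) - 3552} = \frac{1}{\left(144 + 22 \cdot 1\right) - 3552} = \frac{1}{\left(144 + 22\right) - 3552} = \frac{1}{166 - 3552} = \frac{1}{-3386} = - \frac{1}{3386}$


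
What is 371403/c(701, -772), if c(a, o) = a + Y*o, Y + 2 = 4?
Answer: -123801/281 ≈ -440.57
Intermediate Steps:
Y = 2 (Y = -2 + 4 = 2)
c(a, o) = a + 2*o
371403/c(701, -772) = 371403/(701 + 2*(-772)) = 371403/(701 - 1544) = 371403/(-843) = 371403*(-1/843) = -123801/281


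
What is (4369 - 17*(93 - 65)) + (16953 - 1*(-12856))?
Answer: 33702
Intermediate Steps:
(4369 - 17*(93 - 65)) + (16953 - 1*(-12856)) = (4369 - 17*28) + (16953 + 12856) = (4369 - 476) + 29809 = 3893 + 29809 = 33702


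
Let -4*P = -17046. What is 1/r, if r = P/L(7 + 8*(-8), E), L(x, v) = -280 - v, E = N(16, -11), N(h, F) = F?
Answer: -538/8523 ≈ -0.063123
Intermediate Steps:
E = -11
P = 8523/2 (P = -¼*(-17046) = 8523/2 ≈ 4261.5)
r = -8523/538 (r = 8523/(2*(-280 - 1*(-11))) = 8523/(2*(-280 + 11)) = (8523/2)/(-269) = (8523/2)*(-1/269) = -8523/538 ≈ -15.842)
1/r = 1/(-8523/538) = -538/8523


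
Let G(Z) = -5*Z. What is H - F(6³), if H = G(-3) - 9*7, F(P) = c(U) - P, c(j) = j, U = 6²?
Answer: 132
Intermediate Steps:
U = 36
F(P) = 36 - P
H = -48 (H = -5*(-3) - 9*7 = 15 - 63 = -48)
H - F(6³) = -48 - (36 - 1*6³) = -48 - (36 - 1*216) = -48 - (36 - 216) = -48 - 1*(-180) = -48 + 180 = 132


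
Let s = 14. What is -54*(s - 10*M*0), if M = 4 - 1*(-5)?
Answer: -756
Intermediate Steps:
M = 9 (M = 4 + 5 = 9)
-54*(s - 10*M*0) = -54*(14 - 90*0) = -54*(14 - 10*0) = -54*(14 + 0) = -54*14 = -756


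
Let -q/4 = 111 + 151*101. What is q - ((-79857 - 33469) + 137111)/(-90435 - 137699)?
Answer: -14018354247/228134 ≈ -61448.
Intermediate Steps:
q = -61448 (q = -4*(111 + 151*101) = -4*(111 + 15251) = -4*15362 = -61448)
q - ((-79857 - 33469) + 137111)/(-90435 - 137699) = -61448 - ((-79857 - 33469) + 137111)/(-90435 - 137699) = -61448 - (-113326 + 137111)/(-228134) = -61448 - 23785*(-1)/228134 = -61448 - 1*(-23785/228134) = -61448 + 23785/228134 = -14018354247/228134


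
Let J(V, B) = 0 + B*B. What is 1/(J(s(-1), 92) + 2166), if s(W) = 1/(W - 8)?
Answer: 1/10630 ≈ 9.4073e-5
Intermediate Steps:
s(W) = 1/(-8 + W)
J(V, B) = B**2 (J(V, B) = 0 + B**2 = B**2)
1/(J(s(-1), 92) + 2166) = 1/(92**2 + 2166) = 1/(8464 + 2166) = 1/10630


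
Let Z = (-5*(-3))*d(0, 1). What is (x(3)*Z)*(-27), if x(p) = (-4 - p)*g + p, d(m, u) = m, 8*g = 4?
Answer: 0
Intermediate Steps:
g = ½ (g = (⅛)*4 = ½ ≈ 0.50000)
Z = 0 (Z = -5*(-3)*0 = 15*0 = 0)
x(p) = -2 + p/2 (x(p) = (-4 - p)*(½) + p = (-2 - p/2) + p = -2 + p/2)
(x(3)*Z)*(-27) = ((-2 + (½)*3)*0)*(-27) = ((-2 + 3/2)*0)*(-27) = -½*0*(-27) = 0*(-27) = 0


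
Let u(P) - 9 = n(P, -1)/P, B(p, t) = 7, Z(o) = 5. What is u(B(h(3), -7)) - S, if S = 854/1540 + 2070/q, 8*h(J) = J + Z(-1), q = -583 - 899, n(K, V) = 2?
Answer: 1926231/190190 ≈ 10.128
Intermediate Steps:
q = -1482
h(J) = 5/8 + J/8 (h(J) = (J + 5)/8 = (5 + J)/8 = 5/8 + J/8)
u(P) = 9 + 2/P
S = -22883/27170 (S = 854/1540 + 2070/(-1482) = 854*(1/1540) + 2070*(-1/1482) = 61/110 - 345/247 = -22883/27170 ≈ -0.84222)
u(B(h(3), -7)) - S = (9 + 2/7) - 1*(-22883/27170) = (9 + 2*(1/7)) + 22883/27170 = (9 + 2/7) + 22883/27170 = 65/7 + 22883/27170 = 1926231/190190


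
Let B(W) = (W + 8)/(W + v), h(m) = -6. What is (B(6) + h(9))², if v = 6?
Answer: 841/36 ≈ 23.361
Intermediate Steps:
B(W) = (8 + W)/(6 + W) (B(W) = (W + 8)/(W + 6) = (8 + W)/(6 + W))
(B(6) + h(9))² = ((8 + 6)/(6 + 6) - 6)² = (14/12 - 6)² = ((1/12)*14 - 6)² = (7/6 - 6)² = (-29/6)² = 841/36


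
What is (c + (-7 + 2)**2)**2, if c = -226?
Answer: 40401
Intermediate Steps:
(c + (-7 + 2)**2)**2 = (-226 + (-7 + 2)**2)**2 = (-226 + (-5)**2)**2 = (-226 + 25)**2 = (-201)**2 = 40401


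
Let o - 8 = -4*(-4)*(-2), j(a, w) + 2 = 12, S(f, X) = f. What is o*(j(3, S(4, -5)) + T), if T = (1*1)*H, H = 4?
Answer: -336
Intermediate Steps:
j(a, w) = 10 (j(a, w) = -2 + 12 = 10)
o = -24 (o = 8 - 4*(-4)*(-2) = 8 + 16*(-2) = 8 - 32 = -24)
T = 4 (T = (1*1)*4 = 1*4 = 4)
o*(j(3, S(4, -5)) + T) = -24*(10 + 4) = -24*14 = -336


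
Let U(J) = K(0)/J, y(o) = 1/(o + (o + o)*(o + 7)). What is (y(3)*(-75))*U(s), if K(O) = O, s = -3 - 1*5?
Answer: 0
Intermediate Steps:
s = -8 (s = -3 - 5 = -8)
y(o) = 1/(o + 2*o*(7 + o)) (y(o) = 1/(o + (2*o)*(7 + o)) = 1/(o + 2*o*(7 + o)))
U(J) = 0 (U(J) = 0/J = 0)
(y(3)*(-75))*U(s) = ((1/(3*(15 + 2*3)))*(-75))*0 = ((1/(3*(15 + 6)))*(-75))*0 = (((⅓)/21)*(-75))*0 = (((⅓)*(1/21))*(-75))*0 = ((1/63)*(-75))*0 = -25/21*0 = 0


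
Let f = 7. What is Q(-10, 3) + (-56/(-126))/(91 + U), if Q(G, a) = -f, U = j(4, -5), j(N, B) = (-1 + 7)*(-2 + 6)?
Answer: -7241/1035 ≈ -6.9961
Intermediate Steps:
j(N, B) = 24 (j(N, B) = 6*4 = 24)
U = 24
Q(G, a) = -7 (Q(G, a) = -1*7 = -7)
Q(-10, 3) + (-56/(-126))/(91 + U) = -7 + (-56/(-126))/(91 + 24) = -7 + (-56*(-1/126))/115 = -7 + (1/115)*(4/9) = -7 + 4/1035 = -7241/1035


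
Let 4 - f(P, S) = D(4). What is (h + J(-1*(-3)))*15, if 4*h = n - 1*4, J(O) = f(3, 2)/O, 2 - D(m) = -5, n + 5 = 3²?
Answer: -15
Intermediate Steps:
n = 4 (n = -5 + 3² = -5 + 9 = 4)
D(m) = 7 (D(m) = 2 - 1*(-5) = 2 + 5 = 7)
f(P, S) = -3 (f(P, S) = 4 - 1*7 = 4 - 7 = -3)
J(O) = -3/O
h = 0 (h = (4 - 1*4)/4 = (4 - 4)/4 = (¼)*0 = 0)
(h + J(-1*(-3)))*15 = (0 - 3/((-1*(-3))))*15 = (0 - 3/3)*15 = (0 - 3*⅓)*15 = (0 - 1)*15 = -1*15 = -15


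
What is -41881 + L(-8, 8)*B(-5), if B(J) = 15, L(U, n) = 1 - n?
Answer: -41986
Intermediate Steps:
-41881 + L(-8, 8)*B(-5) = -41881 + (1 - 1*8)*15 = -41881 + (1 - 8)*15 = -41881 - 7*15 = -41881 - 105 = -41986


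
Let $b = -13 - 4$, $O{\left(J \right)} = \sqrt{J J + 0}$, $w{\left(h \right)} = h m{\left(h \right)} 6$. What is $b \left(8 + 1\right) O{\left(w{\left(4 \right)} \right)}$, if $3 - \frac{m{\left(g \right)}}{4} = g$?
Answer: $-14688$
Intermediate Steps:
$m{\left(g \right)} = 12 - 4 g$
$w{\left(h \right)} = 6 h \left(12 - 4 h\right)$ ($w{\left(h \right)} = h \left(12 - 4 h\right) 6 = 6 h \left(12 - 4 h\right)$)
$O{\left(J \right)} = \sqrt{J^{2}}$ ($O{\left(J \right)} = \sqrt{J^{2} + 0} = \sqrt{J^{2}}$)
$b = -17$ ($b = -13 - 4 = -17$)
$b \left(8 + 1\right) O{\left(w{\left(4 \right)} \right)} = - 17 \left(8 + 1\right) \sqrt{\left(24 \cdot 4 \left(3 - 4\right)\right)^{2}} = \left(-17\right) 9 \sqrt{\left(24 \cdot 4 \left(3 - 4\right)\right)^{2}} = - 153 \sqrt{\left(24 \cdot 4 \left(-1\right)\right)^{2}} = - 153 \sqrt{\left(-96\right)^{2}} = - 153 \sqrt{9216} = \left(-153\right) 96 = -14688$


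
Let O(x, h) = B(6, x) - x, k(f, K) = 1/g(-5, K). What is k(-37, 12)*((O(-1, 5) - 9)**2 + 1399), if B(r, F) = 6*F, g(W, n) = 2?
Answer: 1595/2 ≈ 797.50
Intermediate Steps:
k(f, K) = 1/2
O(x, h) = 5*x (O(x, h) = 6*x - x = 5*x)
k(-37, 12)*((O(-1, 5) - 9)**2 + 1399) = ((5*(-1) - 9)**2 + 1399)/2 = ((-5 - 9)**2 + 1399)/2 = ((-14)**2 + 1399)/2 = (196 + 1399)/2 = (1/2)*1595 = 1595/2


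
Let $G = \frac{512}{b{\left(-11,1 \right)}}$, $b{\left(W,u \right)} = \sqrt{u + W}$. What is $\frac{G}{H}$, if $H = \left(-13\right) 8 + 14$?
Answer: $\frac{128 i \sqrt{10}}{225} \approx 1.799 i$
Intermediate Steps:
$b{\left(W,u \right)} = \sqrt{W + u}$
$G = - \frac{256 i \sqrt{10}}{5}$ ($G = \frac{512}{\sqrt{-11 + 1}} = \frac{512}{\sqrt{-10}} = \frac{512}{i \sqrt{10}} = 512 \left(- \frac{i \sqrt{10}}{10}\right) = - \frac{256 i \sqrt{10}}{5} \approx - 161.91 i$)
$H = -90$ ($H = -104 + 14 = -90$)
$\frac{G}{H} = \frac{\left(- \frac{256}{5}\right) i \sqrt{10}}{-90} = - \frac{256 i \sqrt{10}}{5} \left(- \frac{1}{90}\right) = \frac{128 i \sqrt{10}}{225}$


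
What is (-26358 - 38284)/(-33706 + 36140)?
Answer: -32321/1217 ≈ -26.558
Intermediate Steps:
(-26358 - 38284)/(-33706 + 36140) = -64642/2434 = -64642*1/2434 = -32321/1217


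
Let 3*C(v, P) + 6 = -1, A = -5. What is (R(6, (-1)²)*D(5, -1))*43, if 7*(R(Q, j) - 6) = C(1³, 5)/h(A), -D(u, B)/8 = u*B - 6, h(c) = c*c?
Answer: 1699016/75 ≈ 22654.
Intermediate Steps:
h(c) = c²
C(v, P) = -7/3 (C(v, P) = -2 + (⅓)*(-1) = -2 - ⅓ = -7/3)
D(u, B) = 48 - 8*B*u (D(u, B) = -8*(u*B - 6) = -8*(B*u - 6) = -8*(-6 + B*u) = 48 - 8*B*u)
R(Q, j) = 449/75 (R(Q, j) = 6 + (-7/(3*((-5)²)))/7 = 6 + (-7/3/25)/7 = 6 + (-7/3*1/25)/7 = 6 + (⅐)*(-7/75) = 6 - 1/75 = 449/75)
(R(6, (-1)²)*D(5, -1))*43 = (449*(48 - 8*(-1)*5)/75)*43 = (449*(48 + 40)/75)*43 = ((449/75)*88)*43 = (39512/75)*43 = 1699016/75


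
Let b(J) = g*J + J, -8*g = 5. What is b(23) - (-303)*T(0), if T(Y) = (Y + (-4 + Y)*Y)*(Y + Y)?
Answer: 69/8 ≈ 8.6250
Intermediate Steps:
g = -5/8 (g = -1/8*5 = -5/8 ≈ -0.62500)
b(J) = 3*J/8 (b(J) = -5*J/8 + J = 3*J/8)
T(Y) = 2*Y*(Y + Y*(-4 + Y)) (T(Y) = (Y + Y*(-4 + Y))*(2*Y) = 2*Y*(Y + Y*(-4 + Y)))
b(23) - (-303)*T(0) = (3/8)*23 - (-303)*2*0**2*(-3 + 0) = 69/8 - (-303)*2*0*(-3) = 69/8 - (-303)*0 = 69/8 - 303*0 = 69/8 + 0 = 69/8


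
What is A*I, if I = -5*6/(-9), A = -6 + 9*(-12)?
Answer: -380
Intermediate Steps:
A = -114 (A = -6 - 108 = -114)
I = 10/3 (I = -30*(-1/9) = 10/3 ≈ 3.3333)
A*I = -114*10/3 = -380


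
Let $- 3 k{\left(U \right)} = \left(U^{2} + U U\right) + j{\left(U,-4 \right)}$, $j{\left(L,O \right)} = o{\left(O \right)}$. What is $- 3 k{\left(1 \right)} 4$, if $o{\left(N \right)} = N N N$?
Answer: $-248$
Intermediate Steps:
$o{\left(N \right)} = N^{3}$ ($o{\left(N \right)} = N^{2} N = N^{3}$)
$j{\left(L,O \right)} = O^{3}$
$k{\left(U \right)} = \frac{64}{3} - \frac{2 U^{2}}{3}$ ($k{\left(U \right)} = - \frac{\left(U^{2} + U U\right) + \left(-4\right)^{3}}{3} = - \frac{\left(U^{2} + U^{2}\right) - 64}{3} = - \frac{2 U^{2} - 64}{3} = - \frac{-64 + 2 U^{2}}{3} = \frac{64}{3} - \frac{2 U^{2}}{3}$)
$- 3 k{\left(1 \right)} 4 = - 3 \left(\frac{64}{3} - \frac{2 \cdot 1^{2}}{3}\right) 4 = - 3 \left(\frac{64}{3} - \frac{2}{3}\right) 4 = \left(-3\right) \frac{62}{3} \cdot 4 = \left(-62\right) 4 = -248$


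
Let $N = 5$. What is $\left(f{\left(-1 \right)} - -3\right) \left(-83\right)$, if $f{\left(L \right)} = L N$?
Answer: $166$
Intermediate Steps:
$f{\left(L \right)} = 5 L$ ($f{\left(L \right)} = L 5 = 5 L$)
$\left(f{\left(-1 \right)} - -3\right) \left(-83\right) = \left(5 \left(-1\right) - -3\right) \left(-83\right) = \left(-5 + 3\right) \left(-83\right) = \left(-2\right) \left(-83\right) = 166$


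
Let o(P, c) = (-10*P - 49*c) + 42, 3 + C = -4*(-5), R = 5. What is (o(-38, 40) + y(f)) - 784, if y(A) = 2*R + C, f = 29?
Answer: -2295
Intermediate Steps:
C = 17 (C = -3 - 4*(-5) = -3 + 20 = 17)
o(P, c) = 42 - 49*c - 10*P (o(P, c) = (-49*c - 10*P) + 42 = 42 - 49*c - 10*P)
y(A) = 27 (y(A) = 2*5 + 17 = 10 + 17 = 27)
(o(-38, 40) + y(f)) - 784 = ((42 - 49*40 - 10*(-38)) + 27) - 784 = ((42 - 1960 + 380) + 27) - 784 = (-1538 + 27) - 784 = -1511 - 784 = -2295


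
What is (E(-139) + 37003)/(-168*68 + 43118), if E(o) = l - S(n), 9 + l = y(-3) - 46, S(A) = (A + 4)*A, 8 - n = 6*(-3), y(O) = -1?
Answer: 36167/31694 ≈ 1.1411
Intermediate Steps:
n = 26 (n = 8 - 6*(-3) = 8 - 1*(-18) = 8 + 18 = 26)
S(A) = A*(4 + A) (S(A) = (4 + A)*A = A*(4 + A))
l = -56 (l = -9 + (-1 - 46) = -9 - 47 = -56)
E(o) = -836 (E(o) = -56 - 26*(4 + 26) = -56 - 26*30 = -56 - 1*780 = -56 - 780 = -836)
(E(-139) + 37003)/(-168*68 + 43118) = (-836 + 37003)/(-168*68 + 43118) = 36167/(-11424 + 43118) = 36167/31694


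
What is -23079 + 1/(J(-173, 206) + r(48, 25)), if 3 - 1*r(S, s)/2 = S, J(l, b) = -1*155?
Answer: -5654356/245 ≈ -23079.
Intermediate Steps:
J(l, b) = -155
r(S, s) = 6 - 2*S
-23079 + 1/(J(-173, 206) + r(48, 25)) = -23079 + 1/(-155 + (6 - 2*48)) = -23079 + 1/(-155 + (6 - 96)) = -23079 + 1/(-155 - 90) = -23079 + 1/(-245) = -23079 - 1/245 = -5654356/245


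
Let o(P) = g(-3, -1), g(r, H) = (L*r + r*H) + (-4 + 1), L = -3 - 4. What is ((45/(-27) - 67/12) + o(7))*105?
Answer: 5775/4 ≈ 1443.8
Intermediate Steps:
L = -7
g(r, H) = -3 - 7*r + H*r (g(r, H) = (-7*r + r*H) + (-4 + 1) = (-7*r + H*r) - 3 = -3 - 7*r + H*r)
o(P) = 21 (o(P) = -3 - 7*(-3) - 1*(-3) = -3 + 21 + 3 = 21)
((45/(-27) - 67/12) + o(7))*105 = ((45/(-27) - 67/12) + 21)*105 = ((45*(-1/27) - 67*1/12) + 21)*105 = ((-5/3 - 67/12) + 21)*105 = (-29/4 + 21)*105 = (55/4)*105 = 5775/4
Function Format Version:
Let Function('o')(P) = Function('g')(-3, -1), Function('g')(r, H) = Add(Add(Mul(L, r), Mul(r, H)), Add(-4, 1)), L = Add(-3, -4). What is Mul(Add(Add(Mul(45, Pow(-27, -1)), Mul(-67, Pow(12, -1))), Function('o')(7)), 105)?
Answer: Rational(5775, 4) ≈ 1443.8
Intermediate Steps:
L = -7
Function('g')(r, H) = Add(-3, Mul(-7, r), Mul(H, r)) (Function('g')(r, H) = Add(Add(Mul(-7, r), Mul(r, H)), Add(-4, 1)) = Add(Add(Mul(-7, r), Mul(H, r)), -3) = Add(-3, Mul(-7, r), Mul(H, r)))
Function('o')(P) = 21 (Function('o')(P) = Add(-3, Mul(-7, -3), Mul(-1, -3)) = Add(-3, 21, 3) = 21)
Mul(Add(Add(Mul(45, Pow(-27, -1)), Mul(-67, Pow(12, -1))), Function('o')(7)), 105) = Mul(Add(Add(Mul(45, Pow(-27, -1)), Mul(-67, Pow(12, -1))), 21), 105) = Mul(Add(Add(Mul(45, Rational(-1, 27)), Mul(-67, Rational(1, 12))), 21), 105) = Mul(Add(Add(Rational(-5, 3), Rational(-67, 12)), 21), 105) = Mul(Add(Rational(-29, 4), 21), 105) = Mul(Rational(55, 4), 105) = Rational(5775, 4)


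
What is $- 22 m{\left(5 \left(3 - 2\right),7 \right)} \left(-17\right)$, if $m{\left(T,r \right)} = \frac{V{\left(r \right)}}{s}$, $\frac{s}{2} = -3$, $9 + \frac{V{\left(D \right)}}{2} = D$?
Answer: $\frac{748}{3} \approx 249.33$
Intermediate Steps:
$V{\left(D \right)} = -18 + 2 D$
$s = -6$ ($s = 2 \left(-3\right) = -6$)
$m{\left(T,r \right)} = 3 - \frac{r}{3}$ ($m{\left(T,r \right)} = \frac{-18 + 2 r}{-6} = \left(-18 + 2 r\right) \left(- \frac{1}{6}\right) = 3 - \frac{r}{3}$)
$- 22 m{\left(5 \left(3 - 2\right),7 \right)} \left(-17\right) = - 22 \left(3 - \frac{7}{3}\right) \left(-17\right) = \left(-22\right) \frac{2}{3} \left(-17\right) = \left(- \frac{44}{3}\right) \left(-17\right) = \frac{748}{3}$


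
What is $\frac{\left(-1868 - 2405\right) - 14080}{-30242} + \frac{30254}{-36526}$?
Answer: $- \frac{17469985}{78901378} \approx -0.22142$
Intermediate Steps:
$\frac{\left(-1868 - 2405\right) - 14080}{-30242} + \frac{30254}{-36526} = \left(-4273 - 14080\right) \left(- \frac{1}{30242}\right) + 30254 \left(- \frac{1}{36526}\right) = \left(-18353\right) \left(- \frac{1}{30242}\right) - \frac{2161}{2609} = \frac{18353}{30242} - \frac{2161}{2609} = - \frac{17469985}{78901378}$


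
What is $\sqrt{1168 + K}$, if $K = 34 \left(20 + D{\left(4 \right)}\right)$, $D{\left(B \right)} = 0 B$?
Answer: $2 \sqrt{462} \approx 42.988$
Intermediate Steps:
$D{\left(B \right)} = 0$
$K = 680$ ($K = 34 \left(20 + 0\right) = 34 \cdot 20 = 680$)
$\sqrt{1168 + K} = \sqrt{1168 + 680} = \sqrt{1848} = 2 \sqrt{462}$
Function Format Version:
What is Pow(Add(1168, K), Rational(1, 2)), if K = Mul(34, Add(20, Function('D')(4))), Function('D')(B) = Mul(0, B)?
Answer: Mul(2, Pow(462, Rational(1, 2))) ≈ 42.988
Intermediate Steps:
Function('D')(B) = 0
K = 680 (K = Mul(34, Add(20, 0)) = Mul(34, 20) = 680)
Pow(Add(1168, K), Rational(1, 2)) = Pow(Add(1168, 680), Rational(1, 2)) = Pow(1848, Rational(1, 2)) = Mul(2, Pow(462, Rational(1, 2)))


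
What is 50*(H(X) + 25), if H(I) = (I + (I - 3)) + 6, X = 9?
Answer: 2300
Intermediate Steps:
H(I) = 3 + 2*I (H(I) = (I + (-3 + I)) + 6 = (-3 + 2*I) + 6 = 3 + 2*I)
50*(H(X) + 25) = 50*((3 + 2*9) + 25) = 50*((3 + 18) + 25) = 50*(21 + 25) = 50*46 = 2300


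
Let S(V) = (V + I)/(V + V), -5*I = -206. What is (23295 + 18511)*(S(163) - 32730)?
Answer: -1115151617737/815 ≈ -1.3683e+9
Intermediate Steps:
I = 206/5 (I = -⅕*(-206) = 206/5 ≈ 41.200)
S(V) = (206/5 + V)/(2*V) (S(V) = (V + 206/5)/(V + V) = (206/5 + V)/((2*V)) = (206/5 + V)*(1/(2*V)) = (206/5 + V)/(2*V))
(23295 + 18511)*(S(163) - 32730) = (23295 + 18511)*((⅒)*(206 + 5*163)/163 - 32730) = 41806*((⅒)*(1/163)*(206 + 815) - 32730) = 41806*((⅒)*(1/163)*1021 - 32730) = 41806*(1021/1630 - 32730) = 41806*(-53348879/1630) = -1115151617737/815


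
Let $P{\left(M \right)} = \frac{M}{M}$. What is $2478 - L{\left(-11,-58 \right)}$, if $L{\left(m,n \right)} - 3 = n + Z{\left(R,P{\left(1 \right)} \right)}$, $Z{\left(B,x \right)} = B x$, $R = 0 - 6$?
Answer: $2539$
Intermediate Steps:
$R = -6$ ($R = 0 - 6 = -6$)
$P{\left(M \right)} = 1$
$L{\left(m,n \right)} = -3 + n$ ($L{\left(m,n \right)} = 3 + \left(n - 6\right) = 3 + \left(-6 + n\right) = -3 + n$)
$2478 - L{\left(-11,-58 \right)} = 2478 - \left(-3 - 58\right) = 2478 - -61 = 2478 + 61 = 2539$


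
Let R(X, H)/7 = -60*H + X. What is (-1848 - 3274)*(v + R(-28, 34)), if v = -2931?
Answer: 89158654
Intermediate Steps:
R(X, H) = -420*H + 7*X (R(X, H) = 7*(-60*H + X) = 7*(X - 60*H) = -420*H + 7*X)
(-1848 - 3274)*(v + R(-28, 34)) = (-1848 - 3274)*(-2931 + (-420*34 + 7*(-28))) = -5122*(-2931 + (-14280 - 196)) = -5122*(-2931 - 14476) = -5122*(-17407) = 89158654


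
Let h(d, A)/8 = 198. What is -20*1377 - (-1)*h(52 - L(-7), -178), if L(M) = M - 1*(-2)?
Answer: -25956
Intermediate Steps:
L(M) = 2 + M (L(M) = M + 2 = 2 + M)
h(d, A) = 1584 (h(d, A) = 8*198 = 1584)
-20*1377 - (-1)*h(52 - L(-7), -178) = -20*1377 - (-1)*1584 = -27540 - 1*(-1584) = -27540 + 1584 = -25956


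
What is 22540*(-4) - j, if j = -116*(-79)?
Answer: -99324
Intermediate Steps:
j = 9164
22540*(-4) - j = 22540*(-4) - 1*9164 = -90160 - 9164 = -99324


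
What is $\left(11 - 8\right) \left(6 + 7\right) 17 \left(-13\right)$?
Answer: $-8619$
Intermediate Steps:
$\left(11 - 8\right) \left(6 + 7\right) 17 \left(-13\right) = 3 \cdot 13 \cdot 17 \left(-13\right) = 39 \cdot 17 \left(-13\right) = 663 \left(-13\right) = -8619$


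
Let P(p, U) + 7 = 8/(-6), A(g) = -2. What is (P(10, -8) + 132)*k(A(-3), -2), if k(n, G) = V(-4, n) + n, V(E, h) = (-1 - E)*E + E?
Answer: -2226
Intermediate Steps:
V(E, h) = E + E*(-1 - E) (V(E, h) = E*(-1 - E) + E = E + E*(-1 - E))
P(p, U) = -25/3 (P(p, U) = -7 + 8/(-6) = -7 + 8*(-1/6) = -7 - 4/3 = -25/3)
k(n, G) = -16 + n (k(n, G) = -1*(-4)**2 + n = -1*16 + n = -16 + n)
(P(10, -8) + 132)*k(A(-3), -2) = (-25/3 + 132)*(-16 - 2) = (371/3)*(-18) = -2226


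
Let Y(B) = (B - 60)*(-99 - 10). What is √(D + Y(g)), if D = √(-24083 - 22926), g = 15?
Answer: √(4905 + I*√47009) ≈ 70.053 + 1.548*I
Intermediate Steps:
Y(B) = 6540 - 109*B (Y(B) = (-60 + B)*(-109) = 6540 - 109*B)
D = I*√47009 (D = √(-47009) = I*√47009 ≈ 216.82*I)
√(D + Y(g)) = √(I*√47009 + (6540 - 109*15)) = √(I*√47009 + (6540 - 1635)) = √(I*√47009 + 4905) = √(4905 + I*√47009)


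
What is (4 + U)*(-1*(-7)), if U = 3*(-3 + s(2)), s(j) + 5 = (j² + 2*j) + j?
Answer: 70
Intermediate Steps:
s(j) = -5 + j² + 3*j (s(j) = -5 + ((j² + 2*j) + j) = -5 + (j² + 3*j) = -5 + j² + 3*j)
U = 6 (U = 3*(-3 + (-5 + 2² + 3*2)) = 3*(-3 + (-5 + 4 + 6)) = 3*(-3 + 5) = 3*2 = 6)
(4 + U)*(-1*(-7)) = (4 + 6)*(-1*(-7)) = 10*7 = 70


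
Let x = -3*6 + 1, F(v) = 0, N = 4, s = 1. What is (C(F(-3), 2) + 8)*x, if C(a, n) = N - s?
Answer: -187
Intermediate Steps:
x = -17 (x = -18 + 1 = -17)
C(a, n) = 3 (C(a, n) = 4 - 1*1 = 4 - 1 = 3)
(C(F(-3), 2) + 8)*x = (3 + 8)*(-17) = 11*(-17) = -187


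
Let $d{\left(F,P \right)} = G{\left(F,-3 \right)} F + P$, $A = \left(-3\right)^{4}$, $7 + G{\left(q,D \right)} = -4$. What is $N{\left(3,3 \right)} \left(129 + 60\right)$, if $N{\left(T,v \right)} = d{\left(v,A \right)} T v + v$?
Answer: $82215$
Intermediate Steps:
$G{\left(q,D \right)} = -11$ ($G{\left(q,D \right)} = -7 - 4 = -11$)
$A = 81$
$d{\left(F,P \right)} = P - 11 F$ ($d{\left(F,P \right)} = - 11 F + P = P - 11 F$)
$N{\left(T,v \right)} = v + T v \left(81 - 11 v\right)$ ($N{\left(T,v \right)} = \left(81 - 11 v\right) T v + v = T \left(81 - 11 v\right) v + v = T v \left(81 - 11 v\right) + v = v + T v \left(81 - 11 v\right)$)
$N{\left(3,3 \right)} \left(129 + 60\right) = 3 \left(1 + 3 \left(81 - 33\right)\right) \left(129 + 60\right) = 3 \left(1 + 3 \left(81 - 33\right)\right) 189 = 3 \left(1 + 3 \cdot 48\right) 189 = 3 \left(1 + 144\right) 189 = 3 \cdot 145 \cdot 189 = 435 \cdot 189 = 82215$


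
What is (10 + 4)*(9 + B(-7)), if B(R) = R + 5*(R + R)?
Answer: -952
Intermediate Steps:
B(R) = 11*R (B(R) = R + 5*(2*R) = R + 10*R = 11*R)
(10 + 4)*(9 + B(-7)) = (10 + 4)*(9 + 11*(-7)) = 14*(9 - 77) = 14*(-68) = -952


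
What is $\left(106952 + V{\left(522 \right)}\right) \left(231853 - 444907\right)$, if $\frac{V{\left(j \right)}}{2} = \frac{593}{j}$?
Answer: $- \frac{1982472086170}{87} \approx -2.2787 \cdot 10^{10}$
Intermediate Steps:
$V{\left(j \right)} = \frac{1186}{j}$ ($V{\left(j \right)} = 2 \frac{593}{j} = \frac{1186}{j}$)
$\left(106952 + V{\left(522 \right)}\right) \left(231853 - 444907\right) = \left(106952 + \frac{1186}{522}\right) \left(231853 - 444907\right) = \left(106952 + 1186 \cdot \frac{1}{522}\right) \left(-213054\right) = \left(106952 + \frac{593}{261}\right) \left(-213054\right) = \frac{27915065}{261} \left(-213054\right) = - \frac{1982472086170}{87}$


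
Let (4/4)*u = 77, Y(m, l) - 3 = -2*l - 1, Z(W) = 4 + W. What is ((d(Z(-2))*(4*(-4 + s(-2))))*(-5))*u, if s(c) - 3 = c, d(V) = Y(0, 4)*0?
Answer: 0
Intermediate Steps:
Y(m, l) = 2 - 2*l (Y(m, l) = 3 + (-2*l - 1) = 3 + (-1 - 2*l) = 2 - 2*l)
u = 77
d(V) = 0 (d(V) = (2 - 2*4)*0 = (2 - 8)*0 = -6*0 = 0)
s(c) = 3 + c
((d(Z(-2))*(4*(-4 + s(-2))))*(-5))*u = ((0*(4*(-4 + (3 - 2))))*(-5))*77 = ((0*(4*(-4 + 1)))*(-5))*77 = ((0*(4*(-3)))*(-5))*77 = ((0*(-12))*(-5))*77 = (0*(-5))*77 = 0*77 = 0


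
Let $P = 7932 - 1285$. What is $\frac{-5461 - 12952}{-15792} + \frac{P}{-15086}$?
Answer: $\frac{86404547}{119119056} \approx 0.72536$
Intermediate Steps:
$P = 6647$
$\frac{-5461 - 12952}{-15792} + \frac{P}{-15086} = \frac{-5461 - 12952}{-15792} + \frac{6647}{-15086} = \left(-5461 - 12952\right) \left(- \frac{1}{15792}\right) + 6647 \left(- \frac{1}{15086}\right) = \left(-18413\right) \left(- \frac{1}{15792}\right) - \frac{6647}{15086} = \frac{18413}{15792} - \frac{6647}{15086} = \frac{86404547}{119119056}$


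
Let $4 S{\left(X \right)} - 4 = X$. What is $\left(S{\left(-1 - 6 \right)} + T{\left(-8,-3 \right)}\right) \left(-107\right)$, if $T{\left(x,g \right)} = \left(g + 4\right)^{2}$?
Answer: $- \frac{107}{4} \approx -26.75$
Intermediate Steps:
$S{\left(X \right)} = 1 + \frac{X}{4}$
$T{\left(x,g \right)} = \left(4 + g\right)^{2}$
$\left(S{\left(-1 - 6 \right)} + T{\left(-8,-3 \right)}\right) \left(-107\right) = \left(\left(1 + \frac{-1 - 6}{4}\right) + \left(4 - 3\right)^{2}\right) \left(-107\right) = \left(\left(1 + \frac{-1 - 6}{4}\right) + 1^{2}\right) \left(-107\right) = \left(\left(1 + \frac{1}{4} \left(-7\right)\right) + 1\right) \left(-107\right) = \left(\left(1 - \frac{7}{4}\right) + 1\right) \left(-107\right) = \left(- \frac{3}{4} + 1\right) \left(-107\right) = \frac{1}{4} \left(-107\right) = - \frac{107}{4}$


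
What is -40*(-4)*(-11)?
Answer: -1760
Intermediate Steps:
-40*(-4)*(-11) = 160*(-11) = -1760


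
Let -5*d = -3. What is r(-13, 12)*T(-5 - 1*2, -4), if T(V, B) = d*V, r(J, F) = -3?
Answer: 63/5 ≈ 12.600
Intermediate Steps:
d = ⅗ (d = -⅕*(-3) = ⅗ ≈ 0.60000)
T(V, B) = 3*V/5
r(-13, 12)*T(-5 - 1*2, -4) = -9*(-5 - 1*2)/5 = -9*(-5 - 2)/5 = -9*(-7)/5 = -3*(-21/5) = 63/5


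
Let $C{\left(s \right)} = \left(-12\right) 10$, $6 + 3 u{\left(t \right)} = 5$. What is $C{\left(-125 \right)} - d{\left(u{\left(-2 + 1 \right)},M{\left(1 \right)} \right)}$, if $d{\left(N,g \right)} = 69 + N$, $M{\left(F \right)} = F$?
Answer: $- \frac{566}{3} \approx -188.67$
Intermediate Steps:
$u{\left(t \right)} = - \frac{1}{3}$ ($u{\left(t \right)} = -2 + \frac{1}{3} \cdot 5 = -2 + \frac{5}{3} = - \frac{1}{3}$)
$C{\left(s \right)} = -120$
$C{\left(-125 \right)} - d{\left(u{\left(-2 + 1 \right)},M{\left(1 \right)} \right)} = -120 - \left(69 - \frac{1}{3}\right) = -120 - \frac{206}{3} = - \frac{566}{3}$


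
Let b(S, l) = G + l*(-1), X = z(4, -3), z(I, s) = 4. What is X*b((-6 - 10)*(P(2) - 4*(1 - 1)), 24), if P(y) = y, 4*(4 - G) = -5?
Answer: -75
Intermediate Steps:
G = 21/4 (G = 4 - 1/4*(-5) = 4 + 5/4 = 21/4 ≈ 5.2500)
X = 4
b(S, l) = 21/4 - l (b(S, l) = 21/4 + l*(-1) = 21/4 - l)
X*b((-6 - 10)*(P(2) - 4*(1 - 1)), 24) = 4*(21/4 - 1*24) = 4*(21/4 - 24) = 4*(-75/4) = -75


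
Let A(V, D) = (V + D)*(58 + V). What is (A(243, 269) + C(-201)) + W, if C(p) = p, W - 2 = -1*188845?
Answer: -34932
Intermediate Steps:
A(V, D) = (58 + V)*(D + V) (A(V, D) = (D + V)*(58 + V) = (58 + V)*(D + V))
W = -188843 (W = 2 - 1*188845 = 2 - 188845 = -188843)
(A(243, 269) + C(-201)) + W = ((243² + 58*269 + 58*243 + 269*243) - 201) - 188843 = ((59049 + 15602 + 14094 + 65367) - 201) - 188843 = (154112 - 201) - 188843 = 153911 - 188843 = -34932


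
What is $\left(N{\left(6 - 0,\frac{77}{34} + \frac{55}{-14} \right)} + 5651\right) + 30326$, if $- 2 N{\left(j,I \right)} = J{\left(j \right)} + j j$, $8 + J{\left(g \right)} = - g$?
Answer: $35966$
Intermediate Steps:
$J{\left(g \right)} = -8 - g$
$N{\left(j,I \right)} = 4 + \frac{j}{2} - \frac{j^{2}}{2}$ ($N{\left(j,I \right)} = - \frac{\left(-8 - j\right) + j j}{2} = - \frac{\left(-8 - j\right) + j^{2}}{2} = - \frac{-8 + j^{2} - j}{2} = 4 + \frac{j}{2} - \frac{j^{2}}{2}$)
$\left(N{\left(6 - 0,\frac{77}{34} + \frac{55}{-14} \right)} + 5651\right) + 30326 = \left(\left(4 + \frac{6 - 0}{2} - \frac{\left(6 - 0\right)^{2}}{2}\right) + 5651\right) + 30326 = \left(\left(4 + \frac{6 + 0}{2} - \frac{\left(6 + 0\right)^{2}}{2}\right) + 5651\right) + 30326 = \left(\left(4 + \frac{1}{2} \cdot 6 - \frac{6^{2}}{2}\right) + 5651\right) + 30326 = \left(\left(4 + 3 - 18\right) + 5651\right) + 30326 = \left(-11 + 5651\right) + 30326 = 5640 + 30326 = 35966$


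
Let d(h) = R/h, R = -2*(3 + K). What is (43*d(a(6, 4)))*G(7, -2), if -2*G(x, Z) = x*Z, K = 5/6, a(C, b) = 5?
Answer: -6923/15 ≈ -461.53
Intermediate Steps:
K = ⅚ (K = 5*(⅙) = ⅚ ≈ 0.83333)
R = -23/3 (R = -2*(3 + ⅚) = -2*23/6 = -23/3 ≈ -7.6667)
G(x, Z) = -Z*x/2 (G(x, Z) = -x*Z/2 = -Z*x/2)
d(h) = -23/(3*h)
(43*d(a(6, 4)))*G(7, -2) = (43*(-23/3/5))*(-½*(-2)*7) = (43*(-23/3*⅕))*7 = (43*(-23/15))*7 = -989/15*7 = -6923/15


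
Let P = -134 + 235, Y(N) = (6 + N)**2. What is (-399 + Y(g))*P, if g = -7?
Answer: -40198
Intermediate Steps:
P = 101
(-399 + Y(g))*P = (-399 + (6 - 7)**2)*101 = (-399 + (-1)**2)*101 = (-399 + 1)*101 = -398*101 = -40198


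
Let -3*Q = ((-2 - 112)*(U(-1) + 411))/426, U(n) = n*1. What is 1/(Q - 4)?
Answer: 213/6938 ≈ 0.030701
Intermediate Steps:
U(n) = n
Q = 7790/213 (Q = -(-2 - 112)*(-1 + 411)/(3*426) = -(-114*410)/(3*426) = -(-15580)/426 = -⅓*(-7790/71) = 7790/213 ≈ 36.573)
1/(Q - 4) = 1/(7790/213 - 4) = 1/(6938/213) = 213/6938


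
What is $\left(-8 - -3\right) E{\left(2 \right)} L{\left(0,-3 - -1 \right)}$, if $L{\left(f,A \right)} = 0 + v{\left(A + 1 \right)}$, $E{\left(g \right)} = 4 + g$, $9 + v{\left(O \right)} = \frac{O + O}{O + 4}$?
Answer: $290$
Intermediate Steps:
$v{\left(O \right)} = -9 + \frac{2 O}{4 + O}$ ($v{\left(O \right)} = -9 + \frac{O + O}{O + 4} = -9 + \frac{2 O}{4 + O}$)
$L{\left(f,A \right)} = \frac{-43 - 7 A}{5 + A}$ ($L{\left(f,A \right)} = 0 + \frac{-36 - 7 \left(A + 1\right)}{4 + \left(A + 1\right)} = 0 + \frac{-36 - 7 \left(1 + A\right)}{4 + \left(1 + A\right)} = 0 + \frac{-36 - \left(7 + 7 A\right)}{5 + A} = 0 + \frac{-43 - 7 A}{5 + A} = \frac{-43 - 7 A}{5 + A}$)
$\left(-8 - -3\right) E{\left(2 \right)} L{\left(0,-3 - -1 \right)} = \left(-8 - -3\right) \left(4 + 2\right) \frac{-43 - 7 \left(-3 - -1\right)}{5 - 2} = \left(-8 + 3\right) 6 \frac{-43 - 7 \left(-3 + 1\right)}{5 + \left(-3 + 1\right)} = \left(-5\right) 6 \frac{-43 - -14}{5 - 2} = - 30 \frac{-43 + 14}{3} = - 30 \cdot \frac{1}{3} \left(-29\right) = \left(-30\right) \left(- \frac{29}{3}\right) = 290$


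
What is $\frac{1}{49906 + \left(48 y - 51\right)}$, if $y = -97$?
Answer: $\frac{1}{45199} \approx 2.2124 \cdot 10^{-5}$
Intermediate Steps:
$\frac{1}{49906 + \left(48 y - 51\right)} = \frac{1}{49906 + \left(48 \left(-97\right) - 51\right)} = \frac{1}{49906 - 4707} = \frac{1}{45199}$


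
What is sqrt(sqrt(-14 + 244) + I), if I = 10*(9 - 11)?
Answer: sqrt(-20 + sqrt(230)) ≈ 2.1987*I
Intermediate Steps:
I = -20 (I = 10*(-2) = -20)
sqrt(sqrt(-14 + 244) + I) = sqrt(sqrt(-14 + 244) - 20) = sqrt(sqrt(230) - 20) = sqrt(-20 + sqrt(230))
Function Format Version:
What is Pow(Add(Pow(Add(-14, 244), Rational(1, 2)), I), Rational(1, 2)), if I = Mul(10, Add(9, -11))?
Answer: Pow(Add(-20, Pow(230, Rational(1, 2))), Rational(1, 2)) ≈ Mul(2.1987, I)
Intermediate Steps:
I = -20 (I = Mul(10, -2) = -20)
Pow(Add(Pow(Add(-14, 244), Rational(1, 2)), I), Rational(1, 2)) = Pow(Add(Pow(Add(-14, 244), Rational(1, 2)), -20), Rational(1, 2)) = Pow(Add(Pow(230, Rational(1, 2)), -20), Rational(1, 2)) = Pow(Add(-20, Pow(230, Rational(1, 2))), Rational(1, 2))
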